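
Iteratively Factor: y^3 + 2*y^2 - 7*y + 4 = (y - 1)*(y^2 + 3*y - 4) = (y - 1)*(y + 4)*(y - 1)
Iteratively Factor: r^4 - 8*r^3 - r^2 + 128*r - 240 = (r - 3)*(r^3 - 5*r^2 - 16*r + 80) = (r - 4)*(r - 3)*(r^2 - r - 20) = (r - 4)*(r - 3)*(r + 4)*(r - 5)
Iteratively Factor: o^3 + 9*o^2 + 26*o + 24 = (o + 3)*(o^2 + 6*o + 8) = (o + 3)*(o + 4)*(o + 2)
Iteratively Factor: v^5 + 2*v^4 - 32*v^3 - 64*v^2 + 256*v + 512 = (v + 4)*(v^4 - 2*v^3 - 24*v^2 + 32*v + 128) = (v - 4)*(v + 4)*(v^3 + 2*v^2 - 16*v - 32) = (v - 4)*(v + 4)^2*(v^2 - 2*v - 8) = (v - 4)*(v + 2)*(v + 4)^2*(v - 4)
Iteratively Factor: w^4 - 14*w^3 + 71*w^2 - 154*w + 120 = (w - 5)*(w^3 - 9*w^2 + 26*w - 24) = (w - 5)*(w - 2)*(w^2 - 7*w + 12) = (w - 5)*(w - 3)*(w - 2)*(w - 4)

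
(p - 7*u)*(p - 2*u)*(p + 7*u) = p^3 - 2*p^2*u - 49*p*u^2 + 98*u^3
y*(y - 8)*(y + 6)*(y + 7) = y^4 + 5*y^3 - 62*y^2 - 336*y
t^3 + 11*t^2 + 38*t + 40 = (t + 2)*(t + 4)*(t + 5)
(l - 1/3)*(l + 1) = l^2 + 2*l/3 - 1/3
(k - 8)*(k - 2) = k^2 - 10*k + 16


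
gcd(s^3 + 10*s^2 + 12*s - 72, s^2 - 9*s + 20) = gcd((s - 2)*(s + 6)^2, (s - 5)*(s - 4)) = 1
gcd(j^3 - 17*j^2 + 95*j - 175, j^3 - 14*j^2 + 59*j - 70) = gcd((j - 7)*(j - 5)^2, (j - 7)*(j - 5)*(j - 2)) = j^2 - 12*j + 35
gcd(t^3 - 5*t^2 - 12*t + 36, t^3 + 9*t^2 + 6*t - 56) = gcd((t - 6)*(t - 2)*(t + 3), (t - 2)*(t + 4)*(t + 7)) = t - 2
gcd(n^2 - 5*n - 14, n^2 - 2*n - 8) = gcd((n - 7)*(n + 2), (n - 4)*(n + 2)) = n + 2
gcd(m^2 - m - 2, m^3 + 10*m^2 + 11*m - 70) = m - 2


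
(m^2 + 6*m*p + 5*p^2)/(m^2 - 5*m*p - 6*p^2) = (-m - 5*p)/(-m + 6*p)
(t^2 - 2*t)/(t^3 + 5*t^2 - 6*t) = (t - 2)/(t^2 + 5*t - 6)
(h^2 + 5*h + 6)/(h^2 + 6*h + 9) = (h + 2)/(h + 3)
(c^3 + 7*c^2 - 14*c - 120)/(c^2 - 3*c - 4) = (c^2 + 11*c + 30)/(c + 1)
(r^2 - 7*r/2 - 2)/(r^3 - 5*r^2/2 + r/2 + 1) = (r - 4)/(r^2 - 3*r + 2)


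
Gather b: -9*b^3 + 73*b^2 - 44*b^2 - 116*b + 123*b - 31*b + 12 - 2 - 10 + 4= -9*b^3 + 29*b^2 - 24*b + 4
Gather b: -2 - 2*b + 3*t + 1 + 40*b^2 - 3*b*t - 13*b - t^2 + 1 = 40*b^2 + b*(-3*t - 15) - t^2 + 3*t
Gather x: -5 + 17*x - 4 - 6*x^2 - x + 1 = -6*x^2 + 16*x - 8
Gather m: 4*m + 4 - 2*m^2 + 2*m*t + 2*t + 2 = -2*m^2 + m*(2*t + 4) + 2*t + 6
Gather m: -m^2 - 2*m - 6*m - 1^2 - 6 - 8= -m^2 - 8*m - 15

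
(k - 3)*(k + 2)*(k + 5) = k^3 + 4*k^2 - 11*k - 30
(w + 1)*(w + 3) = w^2 + 4*w + 3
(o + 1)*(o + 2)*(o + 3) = o^3 + 6*o^2 + 11*o + 6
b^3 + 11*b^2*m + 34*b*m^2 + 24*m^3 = (b + m)*(b + 4*m)*(b + 6*m)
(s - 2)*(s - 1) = s^2 - 3*s + 2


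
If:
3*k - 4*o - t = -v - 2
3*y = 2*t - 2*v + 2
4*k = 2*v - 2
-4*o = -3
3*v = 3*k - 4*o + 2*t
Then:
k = 6/7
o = 3/4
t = 30/7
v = 19/7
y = 12/7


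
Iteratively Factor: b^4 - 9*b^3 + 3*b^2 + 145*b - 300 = (b - 5)*(b^3 - 4*b^2 - 17*b + 60) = (b - 5)*(b - 3)*(b^2 - b - 20) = (b - 5)^2*(b - 3)*(b + 4)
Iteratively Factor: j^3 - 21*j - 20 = (j + 4)*(j^2 - 4*j - 5) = (j - 5)*(j + 4)*(j + 1)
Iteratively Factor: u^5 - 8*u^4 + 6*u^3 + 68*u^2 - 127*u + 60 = (u - 5)*(u^4 - 3*u^3 - 9*u^2 + 23*u - 12) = (u - 5)*(u - 4)*(u^3 + u^2 - 5*u + 3) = (u - 5)*(u - 4)*(u - 1)*(u^2 + 2*u - 3) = (u - 5)*(u - 4)*(u - 1)*(u + 3)*(u - 1)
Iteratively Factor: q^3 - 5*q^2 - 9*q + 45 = (q + 3)*(q^2 - 8*q + 15) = (q - 5)*(q + 3)*(q - 3)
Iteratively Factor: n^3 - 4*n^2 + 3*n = (n - 3)*(n^2 - n) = (n - 3)*(n - 1)*(n)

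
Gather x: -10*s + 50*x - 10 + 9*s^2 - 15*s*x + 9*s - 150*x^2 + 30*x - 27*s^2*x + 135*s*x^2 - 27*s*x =9*s^2 - s + x^2*(135*s - 150) + x*(-27*s^2 - 42*s + 80) - 10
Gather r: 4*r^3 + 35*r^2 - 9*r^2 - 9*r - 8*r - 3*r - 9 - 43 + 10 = 4*r^3 + 26*r^2 - 20*r - 42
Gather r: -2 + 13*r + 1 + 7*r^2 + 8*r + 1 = 7*r^2 + 21*r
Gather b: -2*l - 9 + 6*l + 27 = 4*l + 18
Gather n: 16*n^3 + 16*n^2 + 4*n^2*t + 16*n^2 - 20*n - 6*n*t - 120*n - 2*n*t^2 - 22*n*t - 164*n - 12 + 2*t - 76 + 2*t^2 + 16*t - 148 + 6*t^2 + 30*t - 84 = 16*n^3 + n^2*(4*t + 32) + n*(-2*t^2 - 28*t - 304) + 8*t^2 + 48*t - 320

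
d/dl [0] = 0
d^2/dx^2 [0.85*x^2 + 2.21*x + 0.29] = 1.70000000000000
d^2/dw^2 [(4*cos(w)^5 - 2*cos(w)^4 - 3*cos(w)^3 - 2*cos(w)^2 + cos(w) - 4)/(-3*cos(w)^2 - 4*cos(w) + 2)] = (-2260*(1 - cos(w)^2)^2 + 1080*sin(w)^6 + 324*cos(w)^9 + 1032*cos(w)^8 - 107*cos(w)^7 - 1152*cos(w)^6 + 453*cos(w)^5 - 678*cos(w)^3 - 1224*cos(w)^2 + 296*cos(w) + 1356)/(3*cos(w)^2 + 4*cos(w) - 2)^3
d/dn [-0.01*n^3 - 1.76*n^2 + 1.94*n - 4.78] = -0.03*n^2 - 3.52*n + 1.94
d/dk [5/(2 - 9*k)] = 45/(9*k - 2)^2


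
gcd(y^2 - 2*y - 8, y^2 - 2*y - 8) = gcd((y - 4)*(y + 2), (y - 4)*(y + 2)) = y^2 - 2*y - 8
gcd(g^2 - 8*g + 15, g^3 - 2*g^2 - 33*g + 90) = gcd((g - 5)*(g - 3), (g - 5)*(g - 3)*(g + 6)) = g^2 - 8*g + 15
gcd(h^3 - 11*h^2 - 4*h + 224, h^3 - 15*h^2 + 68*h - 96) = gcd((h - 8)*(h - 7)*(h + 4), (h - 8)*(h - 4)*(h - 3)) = h - 8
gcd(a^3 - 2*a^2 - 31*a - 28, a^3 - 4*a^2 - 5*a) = a + 1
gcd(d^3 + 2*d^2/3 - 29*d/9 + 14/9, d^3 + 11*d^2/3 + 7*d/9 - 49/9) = d^2 + 4*d/3 - 7/3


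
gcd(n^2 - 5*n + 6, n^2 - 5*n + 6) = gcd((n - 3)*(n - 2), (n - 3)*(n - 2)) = n^2 - 5*n + 6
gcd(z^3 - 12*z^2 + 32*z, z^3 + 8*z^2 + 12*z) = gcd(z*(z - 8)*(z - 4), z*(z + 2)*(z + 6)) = z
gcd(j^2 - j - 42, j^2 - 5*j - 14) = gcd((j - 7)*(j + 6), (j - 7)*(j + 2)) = j - 7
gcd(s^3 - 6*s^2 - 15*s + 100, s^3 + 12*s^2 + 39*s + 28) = s + 4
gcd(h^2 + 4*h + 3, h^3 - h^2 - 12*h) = h + 3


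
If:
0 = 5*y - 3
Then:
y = 3/5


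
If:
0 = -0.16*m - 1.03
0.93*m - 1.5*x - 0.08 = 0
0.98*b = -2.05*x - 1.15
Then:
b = 7.29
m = -6.44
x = -4.04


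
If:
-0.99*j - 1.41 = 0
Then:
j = -1.42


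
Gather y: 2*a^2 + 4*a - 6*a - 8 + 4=2*a^2 - 2*a - 4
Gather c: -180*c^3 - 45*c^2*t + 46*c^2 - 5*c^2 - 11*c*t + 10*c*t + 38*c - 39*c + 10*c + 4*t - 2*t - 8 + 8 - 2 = -180*c^3 + c^2*(41 - 45*t) + c*(9 - t) + 2*t - 2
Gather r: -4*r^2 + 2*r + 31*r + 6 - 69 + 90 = -4*r^2 + 33*r + 27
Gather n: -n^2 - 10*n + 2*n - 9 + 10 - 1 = -n^2 - 8*n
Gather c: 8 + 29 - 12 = 25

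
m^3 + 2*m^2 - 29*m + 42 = (m - 3)*(m - 2)*(m + 7)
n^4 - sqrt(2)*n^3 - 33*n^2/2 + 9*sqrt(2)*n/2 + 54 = (n - 3*sqrt(2))*(n - 3*sqrt(2)/2)*(n + 3*sqrt(2)/2)*(n + 2*sqrt(2))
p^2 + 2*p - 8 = (p - 2)*(p + 4)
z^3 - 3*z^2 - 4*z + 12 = (z - 3)*(z - 2)*(z + 2)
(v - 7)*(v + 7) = v^2 - 49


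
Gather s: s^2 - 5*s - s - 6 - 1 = s^2 - 6*s - 7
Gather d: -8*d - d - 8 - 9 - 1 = -9*d - 18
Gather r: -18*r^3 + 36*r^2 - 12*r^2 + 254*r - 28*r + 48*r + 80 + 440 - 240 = -18*r^3 + 24*r^2 + 274*r + 280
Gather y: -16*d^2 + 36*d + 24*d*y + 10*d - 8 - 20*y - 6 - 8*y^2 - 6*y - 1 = -16*d^2 + 46*d - 8*y^2 + y*(24*d - 26) - 15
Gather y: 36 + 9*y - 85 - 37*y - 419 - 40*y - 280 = -68*y - 748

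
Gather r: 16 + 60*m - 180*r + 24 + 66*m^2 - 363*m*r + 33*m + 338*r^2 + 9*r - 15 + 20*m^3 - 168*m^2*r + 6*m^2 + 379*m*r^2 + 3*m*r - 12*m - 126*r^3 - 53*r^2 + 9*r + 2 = 20*m^3 + 72*m^2 + 81*m - 126*r^3 + r^2*(379*m + 285) + r*(-168*m^2 - 360*m - 162) + 27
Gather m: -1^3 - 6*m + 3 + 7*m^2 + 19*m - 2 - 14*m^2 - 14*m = -7*m^2 - m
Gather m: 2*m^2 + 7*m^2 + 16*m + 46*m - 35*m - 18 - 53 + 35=9*m^2 + 27*m - 36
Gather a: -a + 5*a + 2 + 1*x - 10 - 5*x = 4*a - 4*x - 8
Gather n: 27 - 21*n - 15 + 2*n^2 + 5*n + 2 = 2*n^2 - 16*n + 14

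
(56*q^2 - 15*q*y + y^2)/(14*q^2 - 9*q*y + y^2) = (-8*q + y)/(-2*q + y)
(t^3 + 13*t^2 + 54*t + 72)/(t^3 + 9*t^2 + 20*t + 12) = (t^2 + 7*t + 12)/(t^2 + 3*t + 2)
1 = 1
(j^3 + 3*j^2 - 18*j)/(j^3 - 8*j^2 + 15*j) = (j + 6)/(j - 5)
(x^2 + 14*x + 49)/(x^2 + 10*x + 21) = (x + 7)/(x + 3)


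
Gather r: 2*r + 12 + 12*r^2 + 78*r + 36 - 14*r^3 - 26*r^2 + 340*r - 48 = -14*r^3 - 14*r^2 + 420*r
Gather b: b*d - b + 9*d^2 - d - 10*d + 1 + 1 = b*(d - 1) + 9*d^2 - 11*d + 2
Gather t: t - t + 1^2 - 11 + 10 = 0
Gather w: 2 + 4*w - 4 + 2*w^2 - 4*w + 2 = 2*w^2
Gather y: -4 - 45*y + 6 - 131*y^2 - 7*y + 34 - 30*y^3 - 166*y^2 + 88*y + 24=-30*y^3 - 297*y^2 + 36*y + 60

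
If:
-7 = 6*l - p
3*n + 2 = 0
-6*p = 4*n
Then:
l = -59/54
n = -2/3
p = 4/9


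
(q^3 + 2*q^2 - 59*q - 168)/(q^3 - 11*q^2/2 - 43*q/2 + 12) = 2*(q + 7)/(2*q - 1)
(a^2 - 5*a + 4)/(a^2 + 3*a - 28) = (a - 1)/(a + 7)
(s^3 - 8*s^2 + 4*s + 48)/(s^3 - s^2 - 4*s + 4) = (s^2 - 10*s + 24)/(s^2 - 3*s + 2)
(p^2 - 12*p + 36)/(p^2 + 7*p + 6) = (p^2 - 12*p + 36)/(p^2 + 7*p + 6)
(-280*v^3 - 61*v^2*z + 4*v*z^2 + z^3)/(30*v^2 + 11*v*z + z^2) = (-56*v^2 - v*z + z^2)/(6*v + z)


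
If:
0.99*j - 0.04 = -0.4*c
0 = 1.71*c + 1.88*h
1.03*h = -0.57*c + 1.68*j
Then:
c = 0.22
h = -0.20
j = -0.05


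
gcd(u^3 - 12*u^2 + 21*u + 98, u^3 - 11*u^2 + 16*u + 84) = u^2 - 5*u - 14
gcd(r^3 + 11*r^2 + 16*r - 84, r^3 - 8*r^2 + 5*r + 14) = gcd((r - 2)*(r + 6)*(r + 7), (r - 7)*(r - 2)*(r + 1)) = r - 2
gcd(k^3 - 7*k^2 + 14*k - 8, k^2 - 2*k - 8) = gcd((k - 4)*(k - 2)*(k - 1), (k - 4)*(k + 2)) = k - 4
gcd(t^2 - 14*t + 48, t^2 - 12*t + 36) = t - 6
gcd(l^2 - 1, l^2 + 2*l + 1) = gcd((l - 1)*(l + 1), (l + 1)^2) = l + 1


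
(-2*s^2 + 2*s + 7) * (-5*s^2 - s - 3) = 10*s^4 - 8*s^3 - 31*s^2 - 13*s - 21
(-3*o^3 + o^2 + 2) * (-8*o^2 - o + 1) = 24*o^5 - 5*o^4 - 4*o^3 - 15*o^2 - 2*o + 2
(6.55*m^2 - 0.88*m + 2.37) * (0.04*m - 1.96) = 0.262*m^3 - 12.8732*m^2 + 1.8196*m - 4.6452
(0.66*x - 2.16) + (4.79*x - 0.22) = 5.45*x - 2.38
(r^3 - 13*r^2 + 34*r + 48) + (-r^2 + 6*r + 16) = r^3 - 14*r^2 + 40*r + 64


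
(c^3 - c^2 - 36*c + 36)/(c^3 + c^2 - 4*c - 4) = (c^3 - c^2 - 36*c + 36)/(c^3 + c^2 - 4*c - 4)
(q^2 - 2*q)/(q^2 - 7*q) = (q - 2)/(q - 7)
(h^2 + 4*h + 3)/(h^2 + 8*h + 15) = (h + 1)/(h + 5)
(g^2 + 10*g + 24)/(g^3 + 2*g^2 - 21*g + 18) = (g + 4)/(g^2 - 4*g + 3)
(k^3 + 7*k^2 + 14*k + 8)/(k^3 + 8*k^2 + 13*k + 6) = (k^2 + 6*k + 8)/(k^2 + 7*k + 6)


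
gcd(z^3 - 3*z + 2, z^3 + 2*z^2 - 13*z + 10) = z - 1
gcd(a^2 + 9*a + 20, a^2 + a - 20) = a + 5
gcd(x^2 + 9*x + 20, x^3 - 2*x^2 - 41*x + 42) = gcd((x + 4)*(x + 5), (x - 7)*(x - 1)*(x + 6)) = 1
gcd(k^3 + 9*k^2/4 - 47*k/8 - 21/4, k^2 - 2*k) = k - 2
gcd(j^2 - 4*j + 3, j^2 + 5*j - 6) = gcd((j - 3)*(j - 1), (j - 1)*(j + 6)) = j - 1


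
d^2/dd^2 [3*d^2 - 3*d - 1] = 6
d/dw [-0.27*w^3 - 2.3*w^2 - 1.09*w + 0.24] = -0.81*w^2 - 4.6*w - 1.09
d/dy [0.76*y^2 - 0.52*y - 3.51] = 1.52*y - 0.52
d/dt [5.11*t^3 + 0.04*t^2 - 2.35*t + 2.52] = 15.33*t^2 + 0.08*t - 2.35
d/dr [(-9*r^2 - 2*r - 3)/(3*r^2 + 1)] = 2*(3*r^2 - 1)/(9*r^4 + 6*r^2 + 1)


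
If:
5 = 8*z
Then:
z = 5/8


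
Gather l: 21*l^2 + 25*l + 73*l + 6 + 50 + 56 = 21*l^2 + 98*l + 112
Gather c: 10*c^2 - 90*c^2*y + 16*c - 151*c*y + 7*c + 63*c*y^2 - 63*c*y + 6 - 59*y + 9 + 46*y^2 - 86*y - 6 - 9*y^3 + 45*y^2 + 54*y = c^2*(10 - 90*y) + c*(63*y^2 - 214*y + 23) - 9*y^3 + 91*y^2 - 91*y + 9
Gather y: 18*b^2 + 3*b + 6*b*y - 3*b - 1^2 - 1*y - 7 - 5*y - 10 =18*b^2 + y*(6*b - 6) - 18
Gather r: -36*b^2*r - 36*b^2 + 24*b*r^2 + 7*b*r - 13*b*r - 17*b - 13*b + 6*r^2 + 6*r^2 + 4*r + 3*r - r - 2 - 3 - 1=-36*b^2 - 30*b + r^2*(24*b + 12) + r*(-36*b^2 - 6*b + 6) - 6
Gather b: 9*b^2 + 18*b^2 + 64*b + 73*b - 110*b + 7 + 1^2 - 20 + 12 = 27*b^2 + 27*b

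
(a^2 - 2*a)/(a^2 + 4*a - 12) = a/(a + 6)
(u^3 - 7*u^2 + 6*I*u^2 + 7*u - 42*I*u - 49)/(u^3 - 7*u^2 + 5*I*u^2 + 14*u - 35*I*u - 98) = (u - I)/(u - 2*I)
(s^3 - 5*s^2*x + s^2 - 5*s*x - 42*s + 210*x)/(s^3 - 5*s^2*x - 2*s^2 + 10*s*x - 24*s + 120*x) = (s + 7)/(s + 4)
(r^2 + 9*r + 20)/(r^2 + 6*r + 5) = (r + 4)/(r + 1)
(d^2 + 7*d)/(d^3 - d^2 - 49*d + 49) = d/(d^2 - 8*d + 7)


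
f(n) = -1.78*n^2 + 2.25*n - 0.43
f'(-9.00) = 34.29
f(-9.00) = -164.86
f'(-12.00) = 44.97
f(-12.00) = -283.75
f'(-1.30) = 6.88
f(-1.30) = -6.36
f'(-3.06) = 13.14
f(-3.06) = -23.98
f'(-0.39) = 3.64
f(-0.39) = -1.58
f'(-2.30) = 10.44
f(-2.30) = -15.02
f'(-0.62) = 4.46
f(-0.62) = -2.51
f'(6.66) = -21.46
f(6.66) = -64.40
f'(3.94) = -11.78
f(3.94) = -19.20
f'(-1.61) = 7.98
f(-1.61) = -8.67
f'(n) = 2.25 - 3.56*n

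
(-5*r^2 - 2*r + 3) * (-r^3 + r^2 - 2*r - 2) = 5*r^5 - 3*r^4 + 5*r^3 + 17*r^2 - 2*r - 6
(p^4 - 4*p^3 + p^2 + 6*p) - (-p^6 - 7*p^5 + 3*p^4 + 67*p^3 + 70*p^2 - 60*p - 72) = p^6 + 7*p^5 - 2*p^4 - 71*p^3 - 69*p^2 + 66*p + 72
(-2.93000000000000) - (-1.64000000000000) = -1.29000000000000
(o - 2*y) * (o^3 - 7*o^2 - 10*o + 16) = o^4 - 2*o^3*y - 7*o^3 + 14*o^2*y - 10*o^2 + 20*o*y + 16*o - 32*y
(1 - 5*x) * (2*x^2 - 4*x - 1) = -10*x^3 + 22*x^2 + x - 1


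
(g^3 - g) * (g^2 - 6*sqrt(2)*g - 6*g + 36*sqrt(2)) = g^5 - 6*sqrt(2)*g^4 - 6*g^4 - g^3 + 36*sqrt(2)*g^3 + 6*g^2 + 6*sqrt(2)*g^2 - 36*sqrt(2)*g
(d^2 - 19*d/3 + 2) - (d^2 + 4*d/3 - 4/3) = 10/3 - 23*d/3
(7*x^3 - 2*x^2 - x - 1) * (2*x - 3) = 14*x^4 - 25*x^3 + 4*x^2 + x + 3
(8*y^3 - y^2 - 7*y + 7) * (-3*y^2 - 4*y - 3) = -24*y^5 - 29*y^4 + y^3 + 10*y^2 - 7*y - 21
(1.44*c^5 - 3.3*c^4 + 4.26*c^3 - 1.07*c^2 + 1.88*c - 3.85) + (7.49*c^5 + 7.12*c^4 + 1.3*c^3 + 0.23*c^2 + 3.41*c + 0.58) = 8.93*c^5 + 3.82*c^4 + 5.56*c^3 - 0.84*c^2 + 5.29*c - 3.27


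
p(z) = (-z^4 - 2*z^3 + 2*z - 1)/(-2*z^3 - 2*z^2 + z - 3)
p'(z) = (6*z^2 + 4*z - 1)*(-z^4 - 2*z^3 + 2*z - 1)/(-2*z^3 - 2*z^2 + z - 3)^2 + (-4*z^3 - 6*z^2 + 2)/(-2*z^3 - 2*z^2 + z - 3) = (2*z^6 + 4*z^5 + z^4 + 16*z^3 + 16*z^2 - 4*z - 5)/(4*z^6 + 8*z^5 + 8*z^3 + 13*z^2 - 6*z + 9)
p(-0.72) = 0.49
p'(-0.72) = -0.00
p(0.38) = 0.12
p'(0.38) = -0.36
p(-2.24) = -1.14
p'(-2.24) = -0.84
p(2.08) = 1.22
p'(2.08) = 0.71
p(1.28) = 0.58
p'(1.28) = 0.89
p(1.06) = 0.38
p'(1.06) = 0.86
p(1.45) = 0.73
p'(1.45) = 0.86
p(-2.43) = -1.05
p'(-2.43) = -0.17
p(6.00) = 3.43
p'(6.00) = 0.52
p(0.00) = 0.33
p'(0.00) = -0.56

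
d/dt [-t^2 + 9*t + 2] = 9 - 2*t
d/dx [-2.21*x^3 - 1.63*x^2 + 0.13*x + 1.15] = -6.63*x^2 - 3.26*x + 0.13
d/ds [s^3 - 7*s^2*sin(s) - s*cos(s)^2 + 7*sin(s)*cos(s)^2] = -7*s^2*cos(s) + 3*s^2 - 14*s*sin(s) + s*sin(2*s) + 7*cos(s)/4 - cos(2*s)/2 + 21*cos(3*s)/4 - 1/2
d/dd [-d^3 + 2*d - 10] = 2 - 3*d^2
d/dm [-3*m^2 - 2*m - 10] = -6*m - 2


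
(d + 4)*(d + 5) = d^2 + 9*d + 20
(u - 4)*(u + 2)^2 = u^3 - 12*u - 16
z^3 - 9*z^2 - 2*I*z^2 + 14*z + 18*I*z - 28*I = (z - 7)*(z - 2)*(z - 2*I)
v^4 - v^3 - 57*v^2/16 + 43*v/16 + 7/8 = (v - 2)*(v - 1)*(v + 1/4)*(v + 7/4)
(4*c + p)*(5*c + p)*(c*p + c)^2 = 20*c^4*p^2 + 40*c^4*p + 20*c^4 + 9*c^3*p^3 + 18*c^3*p^2 + 9*c^3*p + c^2*p^4 + 2*c^2*p^3 + c^2*p^2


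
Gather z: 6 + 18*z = 18*z + 6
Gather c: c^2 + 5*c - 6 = c^2 + 5*c - 6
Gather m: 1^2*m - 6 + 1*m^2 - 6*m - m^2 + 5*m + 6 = 0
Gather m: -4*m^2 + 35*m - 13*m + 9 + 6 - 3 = -4*m^2 + 22*m + 12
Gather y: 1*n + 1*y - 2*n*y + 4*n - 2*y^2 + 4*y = 5*n - 2*y^2 + y*(5 - 2*n)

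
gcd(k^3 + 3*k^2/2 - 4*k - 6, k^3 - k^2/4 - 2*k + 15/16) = k + 3/2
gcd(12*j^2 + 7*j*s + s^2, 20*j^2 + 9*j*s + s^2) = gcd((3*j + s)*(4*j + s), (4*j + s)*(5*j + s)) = 4*j + s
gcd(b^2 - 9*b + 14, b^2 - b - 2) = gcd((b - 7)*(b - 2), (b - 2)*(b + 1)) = b - 2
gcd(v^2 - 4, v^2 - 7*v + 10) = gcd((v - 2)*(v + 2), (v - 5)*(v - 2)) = v - 2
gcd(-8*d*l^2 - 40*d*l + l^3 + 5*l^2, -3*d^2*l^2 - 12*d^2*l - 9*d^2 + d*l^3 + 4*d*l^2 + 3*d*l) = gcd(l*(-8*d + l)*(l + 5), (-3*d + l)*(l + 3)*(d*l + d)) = 1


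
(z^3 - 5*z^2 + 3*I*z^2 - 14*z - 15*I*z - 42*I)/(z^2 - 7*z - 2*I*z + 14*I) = (z^2 + z*(2 + 3*I) + 6*I)/(z - 2*I)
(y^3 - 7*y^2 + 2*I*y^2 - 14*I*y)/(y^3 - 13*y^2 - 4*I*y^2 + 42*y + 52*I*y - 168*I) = y*(y + 2*I)/(y^2 - 2*y*(3 + 2*I) + 24*I)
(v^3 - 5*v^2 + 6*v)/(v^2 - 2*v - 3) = v*(v - 2)/(v + 1)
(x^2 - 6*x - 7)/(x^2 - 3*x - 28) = (x + 1)/(x + 4)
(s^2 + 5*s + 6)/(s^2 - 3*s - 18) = (s + 2)/(s - 6)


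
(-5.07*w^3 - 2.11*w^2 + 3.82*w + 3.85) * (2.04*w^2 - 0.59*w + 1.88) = -10.3428*w^5 - 1.3131*w^4 - 0.4939*w^3 + 1.6334*w^2 + 4.9101*w + 7.238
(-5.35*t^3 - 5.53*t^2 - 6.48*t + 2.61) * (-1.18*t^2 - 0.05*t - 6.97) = 6.313*t^5 + 6.7929*t^4 + 45.2124*t^3 + 35.7883*t^2 + 45.0351*t - 18.1917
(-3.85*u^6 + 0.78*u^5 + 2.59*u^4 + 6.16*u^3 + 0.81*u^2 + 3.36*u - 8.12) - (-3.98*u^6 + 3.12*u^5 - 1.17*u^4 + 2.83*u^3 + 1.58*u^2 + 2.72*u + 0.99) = 0.13*u^6 - 2.34*u^5 + 3.76*u^4 + 3.33*u^3 - 0.77*u^2 + 0.64*u - 9.11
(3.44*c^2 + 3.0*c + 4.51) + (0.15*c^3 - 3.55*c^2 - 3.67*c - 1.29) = 0.15*c^3 - 0.11*c^2 - 0.67*c + 3.22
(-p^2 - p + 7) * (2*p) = -2*p^3 - 2*p^2 + 14*p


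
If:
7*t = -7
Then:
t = -1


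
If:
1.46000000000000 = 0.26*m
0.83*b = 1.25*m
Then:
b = 8.46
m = 5.62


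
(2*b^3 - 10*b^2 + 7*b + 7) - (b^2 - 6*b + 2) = 2*b^3 - 11*b^2 + 13*b + 5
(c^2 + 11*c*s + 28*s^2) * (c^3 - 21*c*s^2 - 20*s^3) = c^5 + 11*c^4*s + 7*c^3*s^2 - 251*c^2*s^3 - 808*c*s^4 - 560*s^5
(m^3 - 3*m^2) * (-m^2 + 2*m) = -m^5 + 5*m^4 - 6*m^3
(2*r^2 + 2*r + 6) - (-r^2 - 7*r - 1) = 3*r^2 + 9*r + 7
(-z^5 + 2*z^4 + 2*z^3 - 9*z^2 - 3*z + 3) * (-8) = 8*z^5 - 16*z^4 - 16*z^3 + 72*z^2 + 24*z - 24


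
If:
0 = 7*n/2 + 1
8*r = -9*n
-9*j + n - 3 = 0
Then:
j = -23/63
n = -2/7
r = 9/28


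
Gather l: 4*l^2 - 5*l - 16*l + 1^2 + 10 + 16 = 4*l^2 - 21*l + 27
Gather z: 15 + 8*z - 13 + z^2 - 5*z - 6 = z^2 + 3*z - 4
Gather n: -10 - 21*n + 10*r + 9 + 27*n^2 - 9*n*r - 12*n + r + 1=27*n^2 + n*(-9*r - 33) + 11*r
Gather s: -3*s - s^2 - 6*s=-s^2 - 9*s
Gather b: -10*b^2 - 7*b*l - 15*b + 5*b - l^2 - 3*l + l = -10*b^2 + b*(-7*l - 10) - l^2 - 2*l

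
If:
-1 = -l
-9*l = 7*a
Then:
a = -9/7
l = 1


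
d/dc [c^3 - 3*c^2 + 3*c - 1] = 3*c^2 - 6*c + 3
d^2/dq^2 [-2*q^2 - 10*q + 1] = -4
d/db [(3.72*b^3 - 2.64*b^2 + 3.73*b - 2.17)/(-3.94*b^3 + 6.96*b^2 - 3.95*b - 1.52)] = (7.105427357601e-15*b^5 + 15.4896*b^4 + 0.00440000000000396*b^3 - 58.1454*b^2 + 38.232*b - 14.2411)/(15.5236*b^6 - 54.8448*b^5 + 79.5676*b^4 - 43.0064*b^3 - 5.5559*b^2 + 12.008*b + 2.3104)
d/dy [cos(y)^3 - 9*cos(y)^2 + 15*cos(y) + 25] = 3*(sin(y)^2 + 6*cos(y) - 6)*sin(y)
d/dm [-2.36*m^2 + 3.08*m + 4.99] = 3.08 - 4.72*m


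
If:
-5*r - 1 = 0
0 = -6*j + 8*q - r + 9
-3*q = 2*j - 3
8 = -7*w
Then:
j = 129/85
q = -1/85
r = -1/5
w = -8/7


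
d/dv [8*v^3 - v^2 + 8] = 2*v*(12*v - 1)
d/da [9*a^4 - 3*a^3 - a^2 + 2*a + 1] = 36*a^3 - 9*a^2 - 2*a + 2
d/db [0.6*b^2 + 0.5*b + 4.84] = 1.2*b + 0.5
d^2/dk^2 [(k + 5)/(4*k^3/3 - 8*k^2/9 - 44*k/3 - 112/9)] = 9*(-(k + 5)*(-9*k^2 + 4*k + 33)^2 + (-9*k^2 + 4*k - (k + 5)*(9*k - 2) + 33)*(-3*k^3 + 2*k^2 + 33*k + 28))/(2*(-3*k^3 + 2*k^2 + 33*k + 28)^3)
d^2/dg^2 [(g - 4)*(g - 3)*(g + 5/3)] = 6*g - 32/3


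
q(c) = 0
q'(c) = 0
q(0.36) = 0.00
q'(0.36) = 0.00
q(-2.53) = 0.00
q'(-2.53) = 0.00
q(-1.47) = 0.00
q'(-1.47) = 0.00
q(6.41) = 0.00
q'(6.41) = 0.00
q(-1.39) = 0.00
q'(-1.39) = 0.00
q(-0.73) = 0.00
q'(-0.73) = 0.00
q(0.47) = 0.00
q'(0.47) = 0.00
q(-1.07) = 0.00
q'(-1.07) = 0.00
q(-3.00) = 0.00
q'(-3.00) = 0.00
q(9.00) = 0.00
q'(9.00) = 0.00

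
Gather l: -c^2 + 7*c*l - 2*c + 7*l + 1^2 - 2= -c^2 - 2*c + l*(7*c + 7) - 1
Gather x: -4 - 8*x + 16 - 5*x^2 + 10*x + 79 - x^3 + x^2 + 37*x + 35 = -x^3 - 4*x^2 + 39*x + 126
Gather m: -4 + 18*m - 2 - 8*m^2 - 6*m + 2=-8*m^2 + 12*m - 4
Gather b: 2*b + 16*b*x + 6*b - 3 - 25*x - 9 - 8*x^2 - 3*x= b*(16*x + 8) - 8*x^2 - 28*x - 12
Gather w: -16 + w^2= w^2 - 16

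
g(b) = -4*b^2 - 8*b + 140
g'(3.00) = -32.00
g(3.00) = 80.00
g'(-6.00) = 40.00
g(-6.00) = 44.00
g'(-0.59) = -3.28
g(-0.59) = 143.33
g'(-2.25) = 10.00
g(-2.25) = 137.75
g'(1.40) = -19.20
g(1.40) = 120.96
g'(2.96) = -31.68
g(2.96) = 81.27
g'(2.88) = -31.04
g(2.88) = 83.78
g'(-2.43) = 11.44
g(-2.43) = 135.82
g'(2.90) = -31.20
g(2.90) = 83.16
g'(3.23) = -33.84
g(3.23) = 72.43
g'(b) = -8*b - 8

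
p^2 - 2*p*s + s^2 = (-p + s)^2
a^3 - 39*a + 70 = (a - 5)*(a - 2)*(a + 7)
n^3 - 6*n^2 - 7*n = n*(n - 7)*(n + 1)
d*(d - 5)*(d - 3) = d^3 - 8*d^2 + 15*d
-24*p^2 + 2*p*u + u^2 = (-4*p + u)*(6*p + u)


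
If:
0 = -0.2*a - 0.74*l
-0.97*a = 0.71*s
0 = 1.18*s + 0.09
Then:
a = 0.06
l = -0.02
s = -0.08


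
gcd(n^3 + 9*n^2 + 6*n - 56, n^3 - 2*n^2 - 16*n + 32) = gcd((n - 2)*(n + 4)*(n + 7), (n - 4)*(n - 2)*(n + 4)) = n^2 + 2*n - 8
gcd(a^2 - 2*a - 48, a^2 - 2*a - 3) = 1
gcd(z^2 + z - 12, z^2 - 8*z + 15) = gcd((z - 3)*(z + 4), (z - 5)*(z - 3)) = z - 3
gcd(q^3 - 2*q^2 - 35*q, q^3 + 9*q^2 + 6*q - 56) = 1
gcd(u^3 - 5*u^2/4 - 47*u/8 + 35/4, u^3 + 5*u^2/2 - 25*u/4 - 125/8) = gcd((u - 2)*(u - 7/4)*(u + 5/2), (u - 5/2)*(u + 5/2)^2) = u + 5/2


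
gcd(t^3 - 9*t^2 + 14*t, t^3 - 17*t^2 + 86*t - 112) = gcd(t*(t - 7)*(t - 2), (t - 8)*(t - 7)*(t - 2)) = t^2 - 9*t + 14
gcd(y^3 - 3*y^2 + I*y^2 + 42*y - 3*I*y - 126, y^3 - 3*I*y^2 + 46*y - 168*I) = y^2 + I*y + 42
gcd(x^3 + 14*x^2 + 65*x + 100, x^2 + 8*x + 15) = x + 5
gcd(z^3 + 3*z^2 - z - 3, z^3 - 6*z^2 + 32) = 1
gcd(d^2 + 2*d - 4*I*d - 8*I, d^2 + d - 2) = d + 2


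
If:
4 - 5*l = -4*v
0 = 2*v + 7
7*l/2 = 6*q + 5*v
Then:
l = -2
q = 7/4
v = -7/2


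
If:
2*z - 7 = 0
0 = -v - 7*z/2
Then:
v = -49/4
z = 7/2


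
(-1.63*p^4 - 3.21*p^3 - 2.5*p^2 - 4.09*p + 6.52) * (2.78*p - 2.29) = -4.5314*p^5 - 5.1911*p^4 + 0.400900000000001*p^3 - 5.6452*p^2 + 27.4917*p - 14.9308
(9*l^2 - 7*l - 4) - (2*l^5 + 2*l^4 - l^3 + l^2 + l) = -2*l^5 - 2*l^4 + l^3 + 8*l^2 - 8*l - 4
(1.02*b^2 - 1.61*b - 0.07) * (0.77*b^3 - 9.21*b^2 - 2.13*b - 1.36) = 0.7854*b^5 - 10.6339*b^4 + 12.6016*b^3 + 2.6868*b^2 + 2.3387*b + 0.0952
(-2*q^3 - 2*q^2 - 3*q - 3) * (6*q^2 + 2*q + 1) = -12*q^5 - 16*q^4 - 24*q^3 - 26*q^2 - 9*q - 3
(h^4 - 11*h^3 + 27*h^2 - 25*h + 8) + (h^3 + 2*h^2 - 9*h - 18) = h^4 - 10*h^3 + 29*h^2 - 34*h - 10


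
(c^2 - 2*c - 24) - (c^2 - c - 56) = 32 - c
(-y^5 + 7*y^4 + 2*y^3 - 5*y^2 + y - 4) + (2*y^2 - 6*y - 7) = -y^5 + 7*y^4 + 2*y^3 - 3*y^2 - 5*y - 11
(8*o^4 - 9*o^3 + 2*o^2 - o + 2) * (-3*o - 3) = -24*o^5 + 3*o^4 + 21*o^3 - 3*o^2 - 3*o - 6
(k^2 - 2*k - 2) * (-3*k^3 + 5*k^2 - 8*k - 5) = -3*k^5 + 11*k^4 - 12*k^3 + k^2 + 26*k + 10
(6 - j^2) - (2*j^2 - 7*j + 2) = -3*j^2 + 7*j + 4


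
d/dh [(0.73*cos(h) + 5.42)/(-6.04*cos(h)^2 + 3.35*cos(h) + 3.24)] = (-4.4092*cos(h)^2 - 65.4736*cos(h) + 15.7918)*sin(h)/(36.4816*cos(h)^4 - 40.468*cos(h)^3 - 27.9167*cos(h)^2 + 21.708*cos(h) + 10.4976)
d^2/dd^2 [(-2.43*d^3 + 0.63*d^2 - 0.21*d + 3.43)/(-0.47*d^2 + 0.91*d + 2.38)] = (3.5527136788005e-15*d^4 + 9.014838*d^3 + 22.802934*d^2 + 92.798454*d - 21.401142)/(0.103823*d^6 - 0.603057*d^5 - 0.409605*d^4 + 5.353985*d^3 + 2.07417*d^2 - 15.463812*d - 13.481272)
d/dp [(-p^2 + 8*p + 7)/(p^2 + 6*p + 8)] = 2*(-7*p^2 - 15*p + 11)/(p^4 + 12*p^3 + 52*p^2 + 96*p + 64)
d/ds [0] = 0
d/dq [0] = 0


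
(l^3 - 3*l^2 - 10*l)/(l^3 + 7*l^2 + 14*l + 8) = l*(l - 5)/(l^2 + 5*l + 4)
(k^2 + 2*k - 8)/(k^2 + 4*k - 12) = (k + 4)/(k + 6)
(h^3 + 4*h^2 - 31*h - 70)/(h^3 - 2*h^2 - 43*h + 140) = (h + 2)/(h - 4)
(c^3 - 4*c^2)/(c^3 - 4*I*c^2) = (c - 4)/(c - 4*I)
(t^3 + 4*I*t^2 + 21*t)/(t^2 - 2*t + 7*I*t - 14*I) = t*(t - 3*I)/(t - 2)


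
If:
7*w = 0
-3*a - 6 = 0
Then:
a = -2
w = 0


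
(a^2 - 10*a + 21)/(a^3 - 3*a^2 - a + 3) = (a - 7)/(a^2 - 1)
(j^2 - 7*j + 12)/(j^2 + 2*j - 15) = (j - 4)/(j + 5)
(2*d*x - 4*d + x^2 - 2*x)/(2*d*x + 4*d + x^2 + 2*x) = (x - 2)/(x + 2)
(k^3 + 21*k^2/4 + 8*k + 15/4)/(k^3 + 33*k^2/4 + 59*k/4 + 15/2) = (k + 3)/(k + 6)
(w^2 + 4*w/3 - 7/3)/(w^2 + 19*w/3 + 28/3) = (w - 1)/(w + 4)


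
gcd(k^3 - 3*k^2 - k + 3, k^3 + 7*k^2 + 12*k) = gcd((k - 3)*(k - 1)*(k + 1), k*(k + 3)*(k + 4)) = 1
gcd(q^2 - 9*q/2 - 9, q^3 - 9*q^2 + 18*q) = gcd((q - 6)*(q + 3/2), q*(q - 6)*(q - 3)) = q - 6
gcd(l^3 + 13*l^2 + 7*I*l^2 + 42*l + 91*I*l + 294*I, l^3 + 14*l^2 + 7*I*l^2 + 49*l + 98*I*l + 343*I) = l^2 + l*(7 + 7*I) + 49*I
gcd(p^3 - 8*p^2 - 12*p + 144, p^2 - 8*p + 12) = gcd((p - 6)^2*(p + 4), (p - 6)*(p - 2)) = p - 6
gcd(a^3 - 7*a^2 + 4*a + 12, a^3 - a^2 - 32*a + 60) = a - 2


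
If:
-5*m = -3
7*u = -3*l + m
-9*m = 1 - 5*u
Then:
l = -209/75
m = 3/5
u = 32/25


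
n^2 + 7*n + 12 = (n + 3)*(n + 4)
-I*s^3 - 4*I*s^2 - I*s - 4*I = (s + 4)*(s - I)*(-I*s + 1)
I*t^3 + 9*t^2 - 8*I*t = t*(t - 8*I)*(I*t + 1)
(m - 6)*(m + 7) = m^2 + m - 42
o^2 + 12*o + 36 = (o + 6)^2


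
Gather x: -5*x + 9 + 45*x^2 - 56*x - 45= 45*x^2 - 61*x - 36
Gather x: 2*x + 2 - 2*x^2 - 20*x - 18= -2*x^2 - 18*x - 16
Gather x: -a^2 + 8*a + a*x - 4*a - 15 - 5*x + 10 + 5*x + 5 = -a^2 + a*x + 4*a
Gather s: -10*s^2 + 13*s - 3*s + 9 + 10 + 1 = -10*s^2 + 10*s + 20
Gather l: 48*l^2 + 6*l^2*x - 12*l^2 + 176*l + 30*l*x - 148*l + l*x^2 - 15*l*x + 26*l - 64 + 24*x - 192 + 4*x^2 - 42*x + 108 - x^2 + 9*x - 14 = l^2*(6*x + 36) + l*(x^2 + 15*x + 54) + 3*x^2 - 9*x - 162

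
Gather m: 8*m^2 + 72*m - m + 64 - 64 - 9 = 8*m^2 + 71*m - 9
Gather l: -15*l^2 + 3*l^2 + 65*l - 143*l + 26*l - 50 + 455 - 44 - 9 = -12*l^2 - 52*l + 352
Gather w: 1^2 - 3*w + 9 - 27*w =10 - 30*w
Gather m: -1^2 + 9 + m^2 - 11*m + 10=m^2 - 11*m + 18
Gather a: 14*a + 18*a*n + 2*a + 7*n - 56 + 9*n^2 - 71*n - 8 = a*(18*n + 16) + 9*n^2 - 64*n - 64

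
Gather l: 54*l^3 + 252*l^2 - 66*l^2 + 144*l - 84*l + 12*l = 54*l^3 + 186*l^2 + 72*l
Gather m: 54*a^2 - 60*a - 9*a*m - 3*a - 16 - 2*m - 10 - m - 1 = 54*a^2 - 63*a + m*(-9*a - 3) - 27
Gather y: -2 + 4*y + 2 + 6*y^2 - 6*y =6*y^2 - 2*y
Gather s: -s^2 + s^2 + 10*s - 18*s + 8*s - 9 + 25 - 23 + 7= 0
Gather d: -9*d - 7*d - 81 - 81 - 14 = -16*d - 176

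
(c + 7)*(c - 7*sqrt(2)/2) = c^2 - 7*sqrt(2)*c/2 + 7*c - 49*sqrt(2)/2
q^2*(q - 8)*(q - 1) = q^4 - 9*q^3 + 8*q^2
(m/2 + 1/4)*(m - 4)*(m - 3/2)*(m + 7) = m^4/2 + m^3 - 127*m^2/8 + 103*m/8 + 21/2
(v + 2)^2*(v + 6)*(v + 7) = v^4 + 17*v^3 + 98*v^2 + 220*v + 168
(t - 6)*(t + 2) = t^2 - 4*t - 12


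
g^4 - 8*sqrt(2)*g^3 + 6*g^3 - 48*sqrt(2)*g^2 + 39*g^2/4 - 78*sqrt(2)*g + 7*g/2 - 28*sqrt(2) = (g + 7/2)*(g - 8*sqrt(2))*(sqrt(2)*g/2 + sqrt(2))*(sqrt(2)*g + sqrt(2)/2)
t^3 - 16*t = t*(t - 4)*(t + 4)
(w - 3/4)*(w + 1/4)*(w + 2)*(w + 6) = w^4 + 15*w^3/2 + 125*w^2/16 - 15*w/2 - 9/4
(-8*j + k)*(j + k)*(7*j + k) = -56*j^3 - 57*j^2*k + k^3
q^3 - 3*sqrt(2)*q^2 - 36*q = q*(q - 6*sqrt(2))*(q + 3*sqrt(2))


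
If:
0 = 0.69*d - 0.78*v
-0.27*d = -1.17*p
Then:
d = 1.1304347826087*v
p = 0.260869565217391*v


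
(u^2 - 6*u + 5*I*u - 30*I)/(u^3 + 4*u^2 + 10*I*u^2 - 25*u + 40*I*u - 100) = (u - 6)/(u^2 + u*(4 + 5*I) + 20*I)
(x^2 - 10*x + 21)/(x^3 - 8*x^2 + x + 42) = 1/(x + 2)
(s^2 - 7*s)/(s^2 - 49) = s/(s + 7)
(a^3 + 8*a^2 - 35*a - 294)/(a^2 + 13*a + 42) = (a^2 + a - 42)/(a + 6)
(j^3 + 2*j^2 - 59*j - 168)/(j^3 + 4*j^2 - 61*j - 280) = (j + 3)/(j + 5)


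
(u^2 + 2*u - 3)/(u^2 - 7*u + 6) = (u + 3)/(u - 6)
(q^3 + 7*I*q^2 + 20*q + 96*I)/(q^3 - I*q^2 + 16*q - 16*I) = (q^2 + 11*I*q - 24)/(q^2 + 3*I*q + 4)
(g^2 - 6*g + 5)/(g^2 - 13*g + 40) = (g - 1)/(g - 8)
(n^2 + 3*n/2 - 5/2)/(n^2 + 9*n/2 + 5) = (n - 1)/(n + 2)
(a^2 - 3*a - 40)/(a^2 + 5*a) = (a - 8)/a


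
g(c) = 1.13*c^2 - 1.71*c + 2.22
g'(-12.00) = -28.83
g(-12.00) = 185.46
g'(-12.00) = -28.83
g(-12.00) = 185.46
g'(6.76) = 13.57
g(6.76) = 42.30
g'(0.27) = -1.10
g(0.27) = 1.84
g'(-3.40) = -9.39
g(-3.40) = 21.10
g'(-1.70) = -5.55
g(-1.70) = 8.39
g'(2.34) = 3.58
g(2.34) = 4.41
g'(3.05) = 5.18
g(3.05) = 7.52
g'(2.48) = 3.89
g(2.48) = 4.93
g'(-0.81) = -3.54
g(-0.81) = 4.35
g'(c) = 2.26*c - 1.71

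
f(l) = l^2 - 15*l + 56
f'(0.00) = -15.00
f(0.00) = 56.00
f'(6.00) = -3.00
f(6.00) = 2.00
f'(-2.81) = -20.62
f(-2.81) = 106.05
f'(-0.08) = -15.16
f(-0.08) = 57.21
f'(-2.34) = -19.68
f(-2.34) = 96.58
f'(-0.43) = -15.86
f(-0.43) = 62.63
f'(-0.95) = -16.90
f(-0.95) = 71.15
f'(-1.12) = -17.24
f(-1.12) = 74.05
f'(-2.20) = -19.40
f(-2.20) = 93.84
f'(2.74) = -9.52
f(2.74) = 22.41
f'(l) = 2*l - 15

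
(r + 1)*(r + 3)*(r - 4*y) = r^3 - 4*r^2*y + 4*r^2 - 16*r*y + 3*r - 12*y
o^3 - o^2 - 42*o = o*(o - 7)*(o + 6)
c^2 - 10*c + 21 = (c - 7)*(c - 3)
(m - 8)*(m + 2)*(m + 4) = m^3 - 2*m^2 - 40*m - 64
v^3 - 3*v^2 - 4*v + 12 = (v - 3)*(v - 2)*(v + 2)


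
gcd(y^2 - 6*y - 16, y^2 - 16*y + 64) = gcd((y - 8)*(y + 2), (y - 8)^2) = y - 8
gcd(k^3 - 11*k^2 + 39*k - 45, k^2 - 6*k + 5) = k - 5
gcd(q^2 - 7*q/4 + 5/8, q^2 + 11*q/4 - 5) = q - 5/4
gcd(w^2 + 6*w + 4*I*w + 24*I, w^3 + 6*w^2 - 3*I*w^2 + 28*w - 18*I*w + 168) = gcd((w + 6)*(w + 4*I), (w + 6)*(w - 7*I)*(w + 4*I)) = w^2 + w*(6 + 4*I) + 24*I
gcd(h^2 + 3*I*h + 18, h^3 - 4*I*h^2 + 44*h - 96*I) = h + 6*I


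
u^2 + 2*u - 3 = (u - 1)*(u + 3)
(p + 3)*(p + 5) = p^2 + 8*p + 15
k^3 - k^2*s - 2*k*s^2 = k*(k - 2*s)*(k + s)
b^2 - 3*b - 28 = (b - 7)*(b + 4)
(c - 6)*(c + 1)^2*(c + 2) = c^4 - 2*c^3 - 19*c^2 - 28*c - 12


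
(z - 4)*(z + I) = z^2 - 4*z + I*z - 4*I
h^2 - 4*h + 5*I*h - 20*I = (h - 4)*(h + 5*I)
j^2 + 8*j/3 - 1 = (j - 1/3)*(j + 3)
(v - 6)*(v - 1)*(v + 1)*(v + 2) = v^4 - 4*v^3 - 13*v^2 + 4*v + 12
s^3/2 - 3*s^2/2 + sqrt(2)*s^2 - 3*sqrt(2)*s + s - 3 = (s/2 + sqrt(2)/2)*(s - 3)*(s + sqrt(2))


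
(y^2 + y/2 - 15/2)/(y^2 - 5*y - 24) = (y - 5/2)/(y - 8)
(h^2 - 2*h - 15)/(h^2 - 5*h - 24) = (h - 5)/(h - 8)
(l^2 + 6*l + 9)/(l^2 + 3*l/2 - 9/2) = 2*(l + 3)/(2*l - 3)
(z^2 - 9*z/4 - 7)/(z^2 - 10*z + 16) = (z^2 - 9*z/4 - 7)/(z^2 - 10*z + 16)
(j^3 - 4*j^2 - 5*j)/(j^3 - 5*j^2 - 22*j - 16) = j*(j - 5)/(j^2 - 6*j - 16)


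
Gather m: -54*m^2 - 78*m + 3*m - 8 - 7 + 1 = -54*m^2 - 75*m - 14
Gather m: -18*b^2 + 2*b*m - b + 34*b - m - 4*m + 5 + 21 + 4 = -18*b^2 + 33*b + m*(2*b - 5) + 30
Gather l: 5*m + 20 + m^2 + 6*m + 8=m^2 + 11*m + 28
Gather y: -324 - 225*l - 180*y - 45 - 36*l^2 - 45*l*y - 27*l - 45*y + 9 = -36*l^2 - 252*l + y*(-45*l - 225) - 360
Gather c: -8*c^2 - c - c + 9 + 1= -8*c^2 - 2*c + 10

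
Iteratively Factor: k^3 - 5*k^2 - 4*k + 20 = (k - 5)*(k^2 - 4) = (k - 5)*(k + 2)*(k - 2)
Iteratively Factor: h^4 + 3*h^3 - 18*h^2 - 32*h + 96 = (h + 4)*(h^3 - h^2 - 14*h + 24) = (h - 3)*(h + 4)*(h^2 + 2*h - 8) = (h - 3)*(h - 2)*(h + 4)*(h + 4)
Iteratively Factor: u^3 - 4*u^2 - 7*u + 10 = (u - 1)*(u^2 - 3*u - 10) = (u - 1)*(u + 2)*(u - 5)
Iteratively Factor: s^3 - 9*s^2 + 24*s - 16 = (s - 4)*(s^2 - 5*s + 4) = (s - 4)*(s - 1)*(s - 4)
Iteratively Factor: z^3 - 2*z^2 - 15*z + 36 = (z + 4)*(z^2 - 6*z + 9) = (z - 3)*(z + 4)*(z - 3)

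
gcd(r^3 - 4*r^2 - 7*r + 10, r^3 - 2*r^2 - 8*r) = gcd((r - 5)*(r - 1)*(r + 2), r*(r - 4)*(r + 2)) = r + 2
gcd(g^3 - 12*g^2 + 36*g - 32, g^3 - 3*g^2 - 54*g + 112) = g^2 - 10*g + 16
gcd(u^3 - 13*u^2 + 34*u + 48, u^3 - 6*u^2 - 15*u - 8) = u^2 - 7*u - 8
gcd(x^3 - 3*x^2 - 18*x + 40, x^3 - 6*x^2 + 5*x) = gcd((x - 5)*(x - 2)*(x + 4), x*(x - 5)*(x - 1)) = x - 5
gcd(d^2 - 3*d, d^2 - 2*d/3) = d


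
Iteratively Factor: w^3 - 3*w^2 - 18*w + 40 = (w - 2)*(w^2 - w - 20) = (w - 5)*(w - 2)*(w + 4)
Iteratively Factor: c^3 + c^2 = (c)*(c^2 + c) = c*(c + 1)*(c)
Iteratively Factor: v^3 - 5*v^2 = (v)*(v^2 - 5*v) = v^2*(v - 5)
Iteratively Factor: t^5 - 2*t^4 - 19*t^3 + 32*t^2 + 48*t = (t - 3)*(t^4 + t^3 - 16*t^2 - 16*t) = (t - 3)*(t + 4)*(t^3 - 3*t^2 - 4*t) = (t - 3)*(t + 1)*(t + 4)*(t^2 - 4*t) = t*(t - 3)*(t + 1)*(t + 4)*(t - 4)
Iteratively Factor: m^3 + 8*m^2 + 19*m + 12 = (m + 1)*(m^2 + 7*m + 12) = (m + 1)*(m + 3)*(m + 4)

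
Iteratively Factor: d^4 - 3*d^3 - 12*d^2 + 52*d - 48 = (d - 3)*(d^3 - 12*d + 16) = (d - 3)*(d + 4)*(d^2 - 4*d + 4) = (d - 3)*(d - 2)*(d + 4)*(d - 2)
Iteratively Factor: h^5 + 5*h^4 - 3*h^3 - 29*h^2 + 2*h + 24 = (h + 3)*(h^4 + 2*h^3 - 9*h^2 - 2*h + 8) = (h - 1)*(h + 3)*(h^3 + 3*h^2 - 6*h - 8) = (h - 1)*(h + 3)*(h + 4)*(h^2 - h - 2) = (h - 2)*(h - 1)*(h + 3)*(h + 4)*(h + 1)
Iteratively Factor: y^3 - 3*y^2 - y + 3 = (y - 1)*(y^2 - 2*y - 3) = (y - 3)*(y - 1)*(y + 1)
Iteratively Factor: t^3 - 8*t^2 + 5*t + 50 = (t + 2)*(t^2 - 10*t + 25) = (t - 5)*(t + 2)*(t - 5)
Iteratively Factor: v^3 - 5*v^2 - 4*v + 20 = (v + 2)*(v^2 - 7*v + 10) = (v - 5)*(v + 2)*(v - 2)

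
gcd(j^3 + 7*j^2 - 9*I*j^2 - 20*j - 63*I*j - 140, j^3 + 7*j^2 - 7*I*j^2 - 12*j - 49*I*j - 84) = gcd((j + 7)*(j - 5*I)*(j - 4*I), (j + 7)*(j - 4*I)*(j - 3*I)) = j^2 + j*(7 - 4*I) - 28*I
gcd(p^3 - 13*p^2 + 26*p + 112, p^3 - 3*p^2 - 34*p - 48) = p^2 - 6*p - 16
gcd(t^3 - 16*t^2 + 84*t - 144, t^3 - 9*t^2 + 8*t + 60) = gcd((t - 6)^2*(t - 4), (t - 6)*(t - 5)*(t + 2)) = t - 6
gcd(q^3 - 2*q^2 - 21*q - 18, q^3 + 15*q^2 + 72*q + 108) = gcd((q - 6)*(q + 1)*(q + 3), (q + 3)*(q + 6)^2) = q + 3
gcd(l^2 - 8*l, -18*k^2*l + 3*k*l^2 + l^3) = l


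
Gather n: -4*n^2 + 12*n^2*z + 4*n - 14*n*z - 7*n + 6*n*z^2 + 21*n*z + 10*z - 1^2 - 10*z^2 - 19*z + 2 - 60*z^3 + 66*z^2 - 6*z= n^2*(12*z - 4) + n*(6*z^2 + 7*z - 3) - 60*z^3 + 56*z^2 - 15*z + 1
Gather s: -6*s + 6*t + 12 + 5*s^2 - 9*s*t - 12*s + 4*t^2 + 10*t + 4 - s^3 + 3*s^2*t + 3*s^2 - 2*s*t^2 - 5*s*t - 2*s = -s^3 + s^2*(3*t + 8) + s*(-2*t^2 - 14*t - 20) + 4*t^2 + 16*t + 16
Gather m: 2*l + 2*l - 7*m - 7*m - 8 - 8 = 4*l - 14*m - 16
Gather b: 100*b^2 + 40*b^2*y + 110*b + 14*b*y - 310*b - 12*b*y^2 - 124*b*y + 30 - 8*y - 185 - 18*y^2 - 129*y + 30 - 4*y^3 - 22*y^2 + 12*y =b^2*(40*y + 100) + b*(-12*y^2 - 110*y - 200) - 4*y^3 - 40*y^2 - 125*y - 125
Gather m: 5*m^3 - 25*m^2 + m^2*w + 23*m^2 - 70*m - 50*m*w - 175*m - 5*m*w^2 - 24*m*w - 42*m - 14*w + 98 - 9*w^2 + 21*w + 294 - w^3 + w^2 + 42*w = 5*m^3 + m^2*(w - 2) + m*(-5*w^2 - 74*w - 287) - w^3 - 8*w^2 + 49*w + 392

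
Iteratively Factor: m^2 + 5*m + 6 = (m + 2)*(m + 3)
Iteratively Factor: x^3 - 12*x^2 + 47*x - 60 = (x - 4)*(x^2 - 8*x + 15) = (x - 4)*(x - 3)*(x - 5)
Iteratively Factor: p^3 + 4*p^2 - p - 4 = (p + 1)*(p^2 + 3*p - 4) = (p + 1)*(p + 4)*(p - 1)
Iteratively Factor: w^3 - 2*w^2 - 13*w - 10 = (w + 1)*(w^2 - 3*w - 10) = (w + 1)*(w + 2)*(w - 5)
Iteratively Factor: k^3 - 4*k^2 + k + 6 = (k - 2)*(k^2 - 2*k - 3) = (k - 3)*(k - 2)*(k + 1)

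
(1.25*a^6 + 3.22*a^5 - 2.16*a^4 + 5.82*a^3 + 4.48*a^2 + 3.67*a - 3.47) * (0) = 0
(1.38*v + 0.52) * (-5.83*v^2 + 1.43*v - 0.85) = -8.0454*v^3 - 1.0582*v^2 - 0.4294*v - 0.442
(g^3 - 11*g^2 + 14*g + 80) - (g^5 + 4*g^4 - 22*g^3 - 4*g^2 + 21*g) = -g^5 - 4*g^4 + 23*g^3 - 7*g^2 - 7*g + 80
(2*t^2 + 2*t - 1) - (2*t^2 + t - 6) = t + 5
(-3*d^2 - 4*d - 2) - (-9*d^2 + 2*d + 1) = 6*d^2 - 6*d - 3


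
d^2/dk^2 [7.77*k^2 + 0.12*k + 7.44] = 15.5400000000000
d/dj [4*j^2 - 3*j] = 8*j - 3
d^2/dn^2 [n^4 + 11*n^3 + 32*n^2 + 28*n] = 12*n^2 + 66*n + 64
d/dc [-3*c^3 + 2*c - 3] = 2 - 9*c^2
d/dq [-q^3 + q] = 1 - 3*q^2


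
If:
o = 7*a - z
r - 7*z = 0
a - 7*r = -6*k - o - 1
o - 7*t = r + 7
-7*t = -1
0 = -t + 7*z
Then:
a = 400/343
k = -3193/2058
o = 57/7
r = 1/7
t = 1/7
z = 1/49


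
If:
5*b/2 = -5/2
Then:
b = -1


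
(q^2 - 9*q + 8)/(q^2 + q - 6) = (q^2 - 9*q + 8)/(q^2 + q - 6)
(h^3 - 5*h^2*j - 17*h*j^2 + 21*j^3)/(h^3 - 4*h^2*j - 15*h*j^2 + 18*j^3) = (h - 7*j)/(h - 6*j)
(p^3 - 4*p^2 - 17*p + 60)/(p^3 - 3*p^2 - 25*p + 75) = (p + 4)/(p + 5)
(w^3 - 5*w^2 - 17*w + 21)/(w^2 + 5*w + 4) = (w^3 - 5*w^2 - 17*w + 21)/(w^2 + 5*w + 4)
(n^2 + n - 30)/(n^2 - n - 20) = (n + 6)/(n + 4)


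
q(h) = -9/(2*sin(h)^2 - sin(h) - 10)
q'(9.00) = -0.05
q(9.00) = 0.89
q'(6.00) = -0.20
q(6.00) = 0.94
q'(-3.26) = 0.05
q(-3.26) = 0.89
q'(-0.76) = -0.35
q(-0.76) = 1.08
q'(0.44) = 0.06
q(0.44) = 0.89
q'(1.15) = 0.11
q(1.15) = 0.97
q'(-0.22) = -0.18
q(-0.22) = 0.93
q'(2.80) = -0.03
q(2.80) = 0.89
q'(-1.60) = 0.03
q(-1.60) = 1.29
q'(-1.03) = -0.35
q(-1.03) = 1.17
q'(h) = -9*(-4*sin(h)*cos(h) + cos(h))/(2*sin(h)^2 - sin(h) - 10)^2 = 9*(4*sin(h) - 1)*cos(h)/(sin(h) + cos(2*h) + 9)^2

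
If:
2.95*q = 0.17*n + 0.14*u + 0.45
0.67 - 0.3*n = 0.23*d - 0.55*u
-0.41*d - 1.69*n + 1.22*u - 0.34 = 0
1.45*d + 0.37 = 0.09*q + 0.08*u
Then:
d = -0.39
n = -1.82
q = -0.07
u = -2.37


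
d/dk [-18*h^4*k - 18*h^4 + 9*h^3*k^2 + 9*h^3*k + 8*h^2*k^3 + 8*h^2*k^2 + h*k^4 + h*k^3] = h*(-18*h^3 + 18*h^2*k + 9*h^2 + 24*h*k^2 + 16*h*k + 4*k^3 + 3*k^2)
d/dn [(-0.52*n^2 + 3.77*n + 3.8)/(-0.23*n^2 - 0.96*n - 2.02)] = (1.3663*n^2 + 3.8488*n - 3.9674)/(0.0529*n^4 + 0.4416*n^3 + 1.8508*n^2 + 3.8784*n + 4.0804)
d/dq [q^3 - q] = 3*q^2 - 1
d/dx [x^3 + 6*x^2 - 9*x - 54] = 3*x^2 + 12*x - 9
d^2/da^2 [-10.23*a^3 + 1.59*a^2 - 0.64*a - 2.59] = 3.18 - 61.38*a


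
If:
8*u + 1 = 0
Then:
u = -1/8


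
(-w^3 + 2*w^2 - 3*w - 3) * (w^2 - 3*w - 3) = -w^5 + 5*w^4 - 6*w^3 + 18*w + 9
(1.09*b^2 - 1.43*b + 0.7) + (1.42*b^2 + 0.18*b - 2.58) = 2.51*b^2 - 1.25*b - 1.88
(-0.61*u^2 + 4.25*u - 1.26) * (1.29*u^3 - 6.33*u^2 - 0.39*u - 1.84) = -0.7869*u^5 + 9.3438*u^4 - 28.29*u^3 + 7.4407*u^2 - 7.3286*u + 2.3184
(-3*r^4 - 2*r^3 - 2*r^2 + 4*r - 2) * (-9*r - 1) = 27*r^5 + 21*r^4 + 20*r^3 - 34*r^2 + 14*r + 2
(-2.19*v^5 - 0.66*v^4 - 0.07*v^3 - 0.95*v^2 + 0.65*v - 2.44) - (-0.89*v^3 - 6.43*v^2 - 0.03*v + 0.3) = -2.19*v^5 - 0.66*v^4 + 0.82*v^3 + 5.48*v^2 + 0.68*v - 2.74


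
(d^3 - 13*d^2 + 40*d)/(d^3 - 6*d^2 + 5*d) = (d - 8)/(d - 1)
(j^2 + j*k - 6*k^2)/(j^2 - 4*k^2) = (j + 3*k)/(j + 2*k)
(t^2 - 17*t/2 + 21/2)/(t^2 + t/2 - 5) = (2*t^2 - 17*t + 21)/(2*t^2 + t - 10)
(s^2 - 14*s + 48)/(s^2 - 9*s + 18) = (s - 8)/(s - 3)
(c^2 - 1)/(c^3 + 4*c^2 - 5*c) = (c + 1)/(c*(c + 5))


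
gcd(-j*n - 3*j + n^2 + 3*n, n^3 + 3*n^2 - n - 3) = n + 3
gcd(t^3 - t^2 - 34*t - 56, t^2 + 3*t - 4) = t + 4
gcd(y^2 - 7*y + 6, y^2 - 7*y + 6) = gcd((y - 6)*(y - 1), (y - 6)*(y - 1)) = y^2 - 7*y + 6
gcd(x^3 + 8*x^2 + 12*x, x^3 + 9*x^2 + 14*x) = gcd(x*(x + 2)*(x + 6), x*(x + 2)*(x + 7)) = x^2 + 2*x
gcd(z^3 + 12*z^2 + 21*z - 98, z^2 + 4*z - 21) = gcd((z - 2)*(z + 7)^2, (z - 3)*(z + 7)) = z + 7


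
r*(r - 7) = r^2 - 7*r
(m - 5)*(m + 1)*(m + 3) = m^3 - m^2 - 17*m - 15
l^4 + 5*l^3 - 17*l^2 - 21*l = l*(l - 3)*(l + 1)*(l + 7)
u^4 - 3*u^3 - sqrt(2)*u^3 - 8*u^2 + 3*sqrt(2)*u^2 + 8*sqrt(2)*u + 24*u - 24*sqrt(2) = (u - 3)*(u - 2*sqrt(2))*(u - sqrt(2))*(u + 2*sqrt(2))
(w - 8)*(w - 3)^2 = w^3 - 14*w^2 + 57*w - 72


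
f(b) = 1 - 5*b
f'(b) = -5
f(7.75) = -37.75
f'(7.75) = -5.00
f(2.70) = -12.50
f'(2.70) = -5.00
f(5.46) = -26.30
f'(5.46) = -5.00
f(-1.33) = 7.65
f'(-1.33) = -5.00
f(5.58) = -26.90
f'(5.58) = -5.00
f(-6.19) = 31.95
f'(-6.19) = -5.00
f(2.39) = -10.95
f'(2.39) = -5.00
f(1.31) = -5.55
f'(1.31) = -5.00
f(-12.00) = 61.00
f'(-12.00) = -5.00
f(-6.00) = 31.00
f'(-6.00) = -5.00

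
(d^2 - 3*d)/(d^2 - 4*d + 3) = d/(d - 1)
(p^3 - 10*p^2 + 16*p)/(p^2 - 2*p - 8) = p*(-p^2 + 10*p - 16)/(-p^2 + 2*p + 8)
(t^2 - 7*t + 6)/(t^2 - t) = (t - 6)/t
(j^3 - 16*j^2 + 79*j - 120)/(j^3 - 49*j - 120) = (j^2 - 8*j + 15)/(j^2 + 8*j + 15)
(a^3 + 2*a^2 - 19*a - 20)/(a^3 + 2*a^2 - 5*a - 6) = (a^2 + a - 20)/(a^2 + a - 6)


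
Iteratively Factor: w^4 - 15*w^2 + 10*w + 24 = (w + 4)*(w^3 - 4*w^2 + w + 6) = (w - 3)*(w + 4)*(w^2 - w - 2) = (w - 3)*(w - 2)*(w + 4)*(w + 1)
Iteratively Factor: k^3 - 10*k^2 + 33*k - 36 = (k - 3)*(k^2 - 7*k + 12) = (k - 4)*(k - 3)*(k - 3)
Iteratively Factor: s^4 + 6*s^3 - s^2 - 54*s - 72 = (s - 3)*(s^3 + 9*s^2 + 26*s + 24) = (s - 3)*(s + 4)*(s^2 + 5*s + 6) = (s - 3)*(s + 3)*(s + 4)*(s + 2)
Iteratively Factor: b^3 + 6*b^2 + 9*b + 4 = (b + 4)*(b^2 + 2*b + 1) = (b + 1)*(b + 4)*(b + 1)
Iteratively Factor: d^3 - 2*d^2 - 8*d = (d)*(d^2 - 2*d - 8) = d*(d + 2)*(d - 4)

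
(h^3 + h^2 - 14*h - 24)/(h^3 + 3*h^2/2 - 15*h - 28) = 2*(h + 3)/(2*h + 7)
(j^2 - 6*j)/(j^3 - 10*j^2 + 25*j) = (j - 6)/(j^2 - 10*j + 25)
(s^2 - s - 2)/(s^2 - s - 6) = (-s^2 + s + 2)/(-s^2 + s + 6)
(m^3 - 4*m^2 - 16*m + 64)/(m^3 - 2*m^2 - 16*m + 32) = (m - 4)/(m - 2)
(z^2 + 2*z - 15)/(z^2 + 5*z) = (z - 3)/z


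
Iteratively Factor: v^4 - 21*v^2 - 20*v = (v + 4)*(v^3 - 4*v^2 - 5*v) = (v - 5)*(v + 4)*(v^2 + v) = v*(v - 5)*(v + 4)*(v + 1)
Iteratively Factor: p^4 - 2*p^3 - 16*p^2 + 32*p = (p + 4)*(p^3 - 6*p^2 + 8*p) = (p - 4)*(p + 4)*(p^2 - 2*p) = p*(p - 4)*(p + 4)*(p - 2)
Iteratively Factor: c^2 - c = (c)*(c - 1)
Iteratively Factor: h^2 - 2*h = (h)*(h - 2)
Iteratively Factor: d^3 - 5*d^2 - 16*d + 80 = (d - 4)*(d^2 - d - 20) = (d - 4)*(d + 4)*(d - 5)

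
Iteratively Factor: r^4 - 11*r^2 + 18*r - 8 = (r - 1)*(r^3 + r^2 - 10*r + 8) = (r - 1)*(r + 4)*(r^2 - 3*r + 2) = (r - 2)*(r - 1)*(r + 4)*(r - 1)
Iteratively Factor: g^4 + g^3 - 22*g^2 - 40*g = (g - 5)*(g^3 + 6*g^2 + 8*g) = g*(g - 5)*(g^2 + 6*g + 8) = g*(g - 5)*(g + 4)*(g + 2)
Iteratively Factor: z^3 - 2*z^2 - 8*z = (z + 2)*(z^2 - 4*z) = (z - 4)*(z + 2)*(z)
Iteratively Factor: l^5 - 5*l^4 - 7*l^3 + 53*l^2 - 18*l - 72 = (l + 1)*(l^4 - 6*l^3 - l^2 + 54*l - 72) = (l - 4)*(l + 1)*(l^3 - 2*l^2 - 9*l + 18) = (l - 4)*(l + 1)*(l + 3)*(l^2 - 5*l + 6) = (l - 4)*(l - 3)*(l + 1)*(l + 3)*(l - 2)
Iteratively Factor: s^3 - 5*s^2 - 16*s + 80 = (s - 4)*(s^2 - s - 20) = (s - 5)*(s - 4)*(s + 4)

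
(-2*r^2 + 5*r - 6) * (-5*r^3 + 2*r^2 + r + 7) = 10*r^5 - 29*r^4 + 38*r^3 - 21*r^2 + 29*r - 42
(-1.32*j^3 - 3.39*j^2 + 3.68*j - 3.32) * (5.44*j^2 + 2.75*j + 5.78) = -7.1808*j^5 - 22.0716*j^4 + 3.0671*j^3 - 27.535*j^2 + 12.1404*j - 19.1896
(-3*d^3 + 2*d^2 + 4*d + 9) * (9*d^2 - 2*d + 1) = -27*d^5 + 24*d^4 + 29*d^3 + 75*d^2 - 14*d + 9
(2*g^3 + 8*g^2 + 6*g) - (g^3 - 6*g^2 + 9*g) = g^3 + 14*g^2 - 3*g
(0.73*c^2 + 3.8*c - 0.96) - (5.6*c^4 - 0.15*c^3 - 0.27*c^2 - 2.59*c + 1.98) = -5.6*c^4 + 0.15*c^3 + 1.0*c^2 + 6.39*c - 2.94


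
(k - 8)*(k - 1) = k^2 - 9*k + 8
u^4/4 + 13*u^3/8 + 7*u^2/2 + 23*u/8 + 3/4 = (u/4 + 1/4)*(u + 1/2)*(u + 2)*(u + 3)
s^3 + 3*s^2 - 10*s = s*(s - 2)*(s + 5)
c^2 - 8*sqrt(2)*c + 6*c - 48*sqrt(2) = (c + 6)*(c - 8*sqrt(2))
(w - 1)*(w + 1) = w^2 - 1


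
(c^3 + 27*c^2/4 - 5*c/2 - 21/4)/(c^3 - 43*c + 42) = (c + 3/4)/(c - 6)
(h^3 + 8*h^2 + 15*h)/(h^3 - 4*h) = (h^2 + 8*h + 15)/(h^2 - 4)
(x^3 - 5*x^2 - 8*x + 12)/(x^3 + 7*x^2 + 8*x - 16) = (x^2 - 4*x - 12)/(x^2 + 8*x + 16)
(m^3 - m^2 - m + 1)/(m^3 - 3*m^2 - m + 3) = (m - 1)/(m - 3)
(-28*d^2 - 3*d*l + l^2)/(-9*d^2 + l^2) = (28*d^2 + 3*d*l - l^2)/(9*d^2 - l^2)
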